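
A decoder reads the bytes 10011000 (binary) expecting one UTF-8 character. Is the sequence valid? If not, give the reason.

Byte 0x98 = 10011000 has the form 10xxxxxx — a continuation byte — but there is no preceding leading byte.

invalid (continuation byte with no leading byte)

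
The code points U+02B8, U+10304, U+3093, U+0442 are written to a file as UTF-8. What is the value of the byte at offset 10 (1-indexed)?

1-indexed offset 10 is 0-indexed offset 9.
U+02B8 → 2-byte form CA B8 at offsets 0–1.
U+10304 → 4-byte form F0 90 8C 84 at offsets 2–5.
U+3093 → 3-byte form E3 82 93 at offsets 6–8.
U+0442 → 2-byte form D1 82 at offsets 9–10.
Offset 9 falls in char 4's range; it's byte 1 of D1 82 = 0xD1.

0xD1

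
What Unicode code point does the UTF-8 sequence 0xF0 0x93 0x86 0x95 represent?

U+13195

Leading byte 0xF0 = 11110000 matches 11110xxx → 4-byte sequence.
Byte 1: 0xF0 = 11110000, payload 000 (3 bits).
Byte 2: 0x93 = 10010011 (10xxxxxx ✓), payload 010011.
Byte 3: 0x86 = 10000110 (10xxxxxx ✓), payload 000110.
Byte 4: 0x95 = 10010101 (10xxxxxx ✓), payload 010101.
Concatenate: 000010011000110010101 = 0x13195 (21 bits → U+13195).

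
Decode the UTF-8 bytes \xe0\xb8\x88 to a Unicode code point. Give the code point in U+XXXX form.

U+0E08

Leading byte 0xE0 = 11100000 matches 1110xxxx → 3-byte sequence.
Byte 1: 0xE0 = 11100000, payload 0000 (4 bits).
Byte 2: 0xB8 = 10111000 (10xxxxxx ✓), payload 111000.
Byte 3: 0x88 = 10001000 (10xxxxxx ✓), payload 001000.
Concatenate: 0000111000001000 = 0xE08 (16 bits → U+0E08).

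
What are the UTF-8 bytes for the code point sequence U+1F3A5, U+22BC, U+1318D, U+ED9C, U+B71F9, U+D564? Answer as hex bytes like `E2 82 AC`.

U+1F3A5: 4-byte form → F0 9F 8E A5.
U+22BC: 3-byte form → E2 8A BC.
U+1318D: 4-byte form → F0 93 86 8D.
U+ED9C: 3-byte form → EE B6 9C.
U+B71F9: 4-byte form → F2 B7 87 B9.
U+D564: 3-byte form → ED 95 A4.
Concatenated (21 bytes): F0 9F 8E A5 E2 8A BC F0 93 86 8D EE B6 9C F2 B7 87 B9 ED 95 A4.

F0 9F 8E A5 E2 8A BC F0 93 86 8D EE B6 9C F2 B7 87 B9 ED 95 A4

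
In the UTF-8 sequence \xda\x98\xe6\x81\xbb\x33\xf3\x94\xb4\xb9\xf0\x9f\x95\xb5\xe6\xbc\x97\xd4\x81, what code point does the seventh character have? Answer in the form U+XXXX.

Offset 0: leading byte 0xDA = 11011010 → 2-byte char #1 = DA 98.
Offset 2: leading byte 0xE6 = 11100110 → 3-byte char #2 = E6 81 BB.
Offset 5: leading byte 0x33 = 00110011 → 1-byte char #3 = 33.
Offset 6: leading byte 0xF3 = 11110011 → 4-byte char #4 = F3 94 B4 B9.
Offset 10: leading byte 0xF0 = 11110000 → 4-byte char #5 = F0 9F 95 B5.
Offset 14: leading byte 0xE6 = 11100110 → 3-byte char #6 = E6 BC 97.
Offset 17: leading byte 0xD4 = 11010100 → 2-byte char #7 = D4 81.
Leading byte 0xD4 = 11010100 matches 110xxxxx → 2-byte sequence.
Byte 1: 0xD4 = 11010100, payload 10100 (5 bits).
Byte 2: 0x81 = 10000001 (10xxxxxx ✓), payload 000001.
Concatenate: 10100000001 = 0x501 (11 bits → U+0501).

U+0501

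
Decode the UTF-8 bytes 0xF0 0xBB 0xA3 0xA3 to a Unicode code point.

Leading byte 0xF0 = 11110000 matches 11110xxx → 4-byte sequence.
Byte 1: 0xF0 = 11110000, payload 000 (3 bits).
Byte 2: 0xBB = 10111011 (10xxxxxx ✓), payload 111011.
Byte 3: 0xA3 = 10100011 (10xxxxxx ✓), payload 100011.
Byte 4: 0xA3 = 10100011 (10xxxxxx ✓), payload 100011.
Concatenate: 000111011100011100011 = 0x3B8E3 (21 bits → U+3B8E3).

U+3B8E3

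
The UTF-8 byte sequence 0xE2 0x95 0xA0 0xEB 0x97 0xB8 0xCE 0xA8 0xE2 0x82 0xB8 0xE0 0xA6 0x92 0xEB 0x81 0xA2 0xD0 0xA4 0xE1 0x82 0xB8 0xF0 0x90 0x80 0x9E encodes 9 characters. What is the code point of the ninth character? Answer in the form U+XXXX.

Offset 0: leading byte 0xE2 = 11100010 → 3-byte char #1 = E2 95 A0.
Offset 3: leading byte 0xEB = 11101011 → 3-byte char #2 = EB 97 B8.
Offset 6: leading byte 0xCE = 11001110 → 2-byte char #3 = CE A8.
Offset 8: leading byte 0xE2 = 11100010 → 3-byte char #4 = E2 82 B8.
Offset 11: leading byte 0xE0 = 11100000 → 3-byte char #5 = E0 A6 92.
Offset 14: leading byte 0xEB = 11101011 → 3-byte char #6 = EB 81 A2.
Offset 17: leading byte 0xD0 = 11010000 → 2-byte char #7 = D0 A4.
Offset 19: leading byte 0xE1 = 11100001 → 3-byte char #8 = E1 82 B8.
Offset 22: leading byte 0xF0 = 11110000 → 4-byte char #9 = F0 90 80 9E.
Leading byte 0xF0 = 11110000 matches 11110xxx → 4-byte sequence.
Byte 1: 0xF0 = 11110000, payload 000 (3 bits).
Byte 2: 0x90 = 10010000 (10xxxxxx ✓), payload 010000.
Byte 3: 0x80 = 10000000 (10xxxxxx ✓), payload 000000.
Byte 4: 0x9E = 10011110 (10xxxxxx ✓), payload 011110.
Concatenate: 000010000000000011110 = 0x1001E (21 bits → U+1001E).

U+1001E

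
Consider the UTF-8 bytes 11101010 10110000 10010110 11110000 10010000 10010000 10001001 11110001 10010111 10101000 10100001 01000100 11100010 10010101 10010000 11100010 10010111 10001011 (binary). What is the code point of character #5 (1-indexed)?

U+2550

Offset 0: leading byte 0xEA = 11101010 → 3-byte char #1 = EA B0 96.
Offset 3: leading byte 0xF0 = 11110000 → 4-byte char #2 = F0 90 90 89.
Offset 7: leading byte 0xF1 = 11110001 → 4-byte char #3 = F1 97 A8 A1.
Offset 11: leading byte 0x44 = 01000100 → 1-byte char #4 = 44.
Offset 12: leading byte 0xE2 = 11100010 → 3-byte char #5 = E2 95 90.
Leading byte 0xE2 = 11100010 matches 1110xxxx → 3-byte sequence.
Byte 1: 0xE2 = 11100010, payload 0010 (4 bits).
Byte 2: 0x95 = 10010101 (10xxxxxx ✓), payload 010101.
Byte 3: 0x90 = 10010000 (10xxxxxx ✓), payload 010000.
Concatenate: 0010010101010000 = 0x2550 (16 bits → U+2550).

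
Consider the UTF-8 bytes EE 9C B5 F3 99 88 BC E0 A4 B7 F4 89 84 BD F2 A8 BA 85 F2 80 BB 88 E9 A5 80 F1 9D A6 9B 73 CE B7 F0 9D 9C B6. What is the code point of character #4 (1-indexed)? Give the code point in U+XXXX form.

U+10913D

Offset 0: leading byte 0xEE = 11101110 → 3-byte char #1 = EE 9C B5.
Offset 3: leading byte 0xF3 = 11110011 → 4-byte char #2 = F3 99 88 BC.
Offset 7: leading byte 0xE0 = 11100000 → 3-byte char #3 = E0 A4 B7.
Offset 10: leading byte 0xF4 = 11110100 → 4-byte char #4 = F4 89 84 BD.
Leading byte 0xF4 = 11110100 matches 11110xxx → 4-byte sequence.
Byte 1: 0xF4 = 11110100, payload 100 (3 bits).
Byte 2: 0x89 = 10001001 (10xxxxxx ✓), payload 001001.
Byte 3: 0x84 = 10000100 (10xxxxxx ✓), payload 000100.
Byte 4: 0xBD = 10111101 (10xxxxxx ✓), payload 111101.
Concatenate: 100001001000100111101 = 0x10913D (21 bits → U+10913D).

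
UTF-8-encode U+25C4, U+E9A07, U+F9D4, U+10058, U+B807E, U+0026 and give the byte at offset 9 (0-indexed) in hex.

U+25C4 → 3-byte form E2 97 84 at offsets 0–2.
U+E9A07 → 4-byte form F3 A9 A8 87 at offsets 3–6.
U+F9D4 → 3-byte form EF A7 94 at offsets 7–9.
Offset 9 falls in char 3's range; it's byte 3 of EF A7 94 = 0x94.

0x94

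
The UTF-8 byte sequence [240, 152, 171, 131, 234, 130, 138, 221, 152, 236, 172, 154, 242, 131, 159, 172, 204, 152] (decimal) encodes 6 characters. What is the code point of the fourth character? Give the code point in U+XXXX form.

Offset 0: leading byte 0xF0 = 11110000 → 4-byte char #1 = F0 98 AB 83.
Offset 4: leading byte 0xEA = 11101010 → 3-byte char #2 = EA 82 8A.
Offset 7: leading byte 0xDD = 11011101 → 2-byte char #3 = DD 98.
Offset 9: leading byte 0xEC = 11101100 → 3-byte char #4 = EC AC 9A.
Leading byte 0xEC = 11101100 matches 1110xxxx → 3-byte sequence.
Byte 1: 0xEC = 11101100, payload 1100 (4 bits).
Byte 2: 0xAC = 10101100 (10xxxxxx ✓), payload 101100.
Byte 3: 0x9A = 10011010 (10xxxxxx ✓), payload 011010.
Concatenate: 1100101100011010 = 0xCB1A (16 bits → U+CB1A).

U+CB1A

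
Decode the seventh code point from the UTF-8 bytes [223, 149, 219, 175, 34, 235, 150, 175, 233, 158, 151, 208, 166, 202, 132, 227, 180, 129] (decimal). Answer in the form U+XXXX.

U+0284

Offset 0: leading byte 0xDF = 11011111 → 2-byte char #1 = DF 95.
Offset 2: leading byte 0xDB = 11011011 → 2-byte char #2 = DB AF.
Offset 4: leading byte 0x22 = 00100010 → 1-byte char #3 = 22.
Offset 5: leading byte 0xEB = 11101011 → 3-byte char #4 = EB 96 AF.
Offset 8: leading byte 0xE9 = 11101001 → 3-byte char #5 = E9 9E 97.
Offset 11: leading byte 0xD0 = 11010000 → 2-byte char #6 = D0 A6.
Offset 13: leading byte 0xCA = 11001010 → 2-byte char #7 = CA 84.
Leading byte 0xCA = 11001010 matches 110xxxxx → 2-byte sequence.
Byte 1: 0xCA = 11001010, payload 01010 (5 bits).
Byte 2: 0x84 = 10000100 (10xxxxxx ✓), payload 000100.
Concatenate: 01010000100 = 0x284 (11 bits → U+0284).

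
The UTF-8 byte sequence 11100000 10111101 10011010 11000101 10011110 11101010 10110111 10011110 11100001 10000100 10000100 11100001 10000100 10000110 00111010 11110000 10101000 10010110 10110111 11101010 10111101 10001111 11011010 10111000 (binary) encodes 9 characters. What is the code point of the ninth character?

U+06B8

Offset 0: leading byte 0xE0 = 11100000 → 3-byte char #1 = E0 BD 9A.
Offset 3: leading byte 0xC5 = 11000101 → 2-byte char #2 = C5 9E.
Offset 5: leading byte 0xEA = 11101010 → 3-byte char #3 = EA B7 9E.
Offset 8: leading byte 0xE1 = 11100001 → 3-byte char #4 = E1 84 84.
Offset 11: leading byte 0xE1 = 11100001 → 3-byte char #5 = E1 84 86.
Offset 14: leading byte 0x3A = 00111010 → 1-byte char #6 = 3A.
Offset 15: leading byte 0xF0 = 11110000 → 4-byte char #7 = F0 A8 96 B7.
Offset 19: leading byte 0xEA = 11101010 → 3-byte char #8 = EA BD 8F.
Offset 22: leading byte 0xDA = 11011010 → 2-byte char #9 = DA B8.
Leading byte 0xDA = 11011010 matches 110xxxxx → 2-byte sequence.
Byte 1: 0xDA = 11011010, payload 11010 (5 bits).
Byte 2: 0xB8 = 10111000 (10xxxxxx ✓), payload 111000.
Concatenate: 11010111000 = 0x6B8 (11 bits → U+06B8).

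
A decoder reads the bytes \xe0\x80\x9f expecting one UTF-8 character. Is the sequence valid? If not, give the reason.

invalid (overlong encoding)

Leading byte 0xE0 = 11100000 → 3-byte form.
Continuation bytes all match 10xxxxxx. Payload decodes to 0x1F.
But 0x1F < 0x800, the minimum for a 3-byte sequence — this is an overlong encoding.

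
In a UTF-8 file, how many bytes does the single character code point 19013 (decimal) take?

3

U+4A45 = 0x4A45. UTF-8 uses 1 byte below 0x80, 2 below 0x800, 3 below 0x10000, 4 up to 0x10FFFF. 0x4A45 is in U+0800–U+FFFF → 3 bytes.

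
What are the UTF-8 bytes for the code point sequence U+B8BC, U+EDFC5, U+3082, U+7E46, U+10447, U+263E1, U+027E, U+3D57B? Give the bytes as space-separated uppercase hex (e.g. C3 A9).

EB A2 BC F3 AD BF 85 E3 82 82 E7 B9 86 F0 90 91 87 F0 A6 8F A1 C9 BE F0 BD 95 BB

U+B8BC: 3-byte form → EB A2 BC.
U+EDFC5: 4-byte form → F3 AD BF 85.
U+3082: 3-byte form → E3 82 82.
U+7E46: 3-byte form → E7 B9 86.
U+10447: 4-byte form → F0 90 91 87.
U+263E1: 4-byte form → F0 A6 8F A1.
U+027E: 2-byte form → C9 BE.
U+3D57B: 4-byte form → F0 BD 95 BB.
Concatenated (27 bytes): EB A2 BC F3 AD BF 85 E3 82 82 E7 B9 86 F0 90 91 87 F0 A6 8F A1 C9 BE F0 BD 95 BB.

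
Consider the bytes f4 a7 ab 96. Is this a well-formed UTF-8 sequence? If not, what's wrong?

Leading byte 0xF4 = 11110100 → 4-byte form.
Payload = 0x127AD6, which exceeds U+10FFFF, the maximum Unicode code point. (Leading bytes F5–FF, or F4 followed by ≥ 0x90, are invalid.)

invalid (encodes a value above U+10FFFF)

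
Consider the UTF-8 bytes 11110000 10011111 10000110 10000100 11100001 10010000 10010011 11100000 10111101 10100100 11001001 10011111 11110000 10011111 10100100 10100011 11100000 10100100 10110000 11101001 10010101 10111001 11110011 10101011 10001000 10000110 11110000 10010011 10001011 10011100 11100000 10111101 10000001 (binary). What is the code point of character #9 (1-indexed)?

Offset 0: leading byte 0xF0 = 11110000 → 4-byte char #1 = F0 9F 86 84.
Offset 4: leading byte 0xE1 = 11100001 → 3-byte char #2 = E1 90 93.
Offset 7: leading byte 0xE0 = 11100000 → 3-byte char #3 = E0 BD A4.
Offset 10: leading byte 0xC9 = 11001001 → 2-byte char #4 = C9 9F.
Offset 12: leading byte 0xF0 = 11110000 → 4-byte char #5 = F0 9F A4 A3.
Offset 16: leading byte 0xE0 = 11100000 → 3-byte char #6 = E0 A4 B0.
Offset 19: leading byte 0xE9 = 11101001 → 3-byte char #7 = E9 95 B9.
Offset 22: leading byte 0xF3 = 11110011 → 4-byte char #8 = F3 AB 88 86.
Offset 26: leading byte 0xF0 = 11110000 → 4-byte char #9 = F0 93 8B 9C.
Leading byte 0xF0 = 11110000 matches 11110xxx → 4-byte sequence.
Byte 1: 0xF0 = 11110000, payload 000 (3 bits).
Byte 2: 0x93 = 10010011 (10xxxxxx ✓), payload 010011.
Byte 3: 0x8B = 10001011 (10xxxxxx ✓), payload 001011.
Byte 4: 0x9C = 10011100 (10xxxxxx ✓), payload 011100.
Concatenate: 000010011001011011100 = 0x132DC (21 bits → U+132DC).

U+132DC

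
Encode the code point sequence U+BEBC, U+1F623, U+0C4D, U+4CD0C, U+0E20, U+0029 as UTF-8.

U+BEBC: 3-byte form → EB BA BC.
U+1F623: 4-byte form → F0 9F 98 A3.
U+0C4D: 3-byte form → E0 B1 8D.
U+4CD0C: 4-byte form → F1 8C B4 8C.
U+0E20: 3-byte form → E0 B8 A0.
U+0029: 1-byte form → 29.
Concatenated (18 bytes): EB BA BC F0 9F 98 A3 E0 B1 8D F1 8C B4 8C E0 B8 A0 29.

EB BA BC F0 9F 98 A3 E0 B1 8D F1 8C B4 8C E0 B8 A0 29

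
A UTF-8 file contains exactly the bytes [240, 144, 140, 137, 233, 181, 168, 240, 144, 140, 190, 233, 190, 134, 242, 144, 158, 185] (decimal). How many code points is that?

Byte at offset 0: 0xF0 = 11110000 → 4-byte char (#1). Advance 4.
Byte at offset 4: 0xE9 = 11101001 → 3-byte char (#2). Advance 3.
Byte at offset 7: 0xF0 = 11110000 → 4-byte char (#3). Advance 4.
Byte at offset 11: 0xE9 = 11101001 → 3-byte char (#4). Advance 3.
Byte at offset 14: 0xF2 = 11110010 → 4-byte char (#5). Advance 4.
Reached end at offset 18 after 5 code points.

5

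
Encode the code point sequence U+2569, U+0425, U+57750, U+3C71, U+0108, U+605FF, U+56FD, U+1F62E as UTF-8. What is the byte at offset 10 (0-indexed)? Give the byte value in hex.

0xB1

U+2569 → 3-byte form E2 95 A9 at offsets 0–2.
U+0425 → 2-byte form D0 A5 at offsets 3–4.
U+57750 → 4-byte form F1 97 9D 90 at offsets 5–8.
U+3C71 → 3-byte form E3 B1 B1 at offsets 9–11.
Offset 10 falls in char 4's range; it's byte 2 of E3 B1 B1 = 0xB1.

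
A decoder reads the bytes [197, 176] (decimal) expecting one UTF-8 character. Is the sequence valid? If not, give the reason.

Leading byte 0xC5 = 11000101 → 2-byte form.
Continuation bytes 0xB0=10110000 all match 10xxxxxx.
Decoded value 0x170 is ≥ 0x80 (shortest form) and not a surrogate.

valid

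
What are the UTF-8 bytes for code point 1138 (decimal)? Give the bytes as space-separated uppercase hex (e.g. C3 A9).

D1 B2

U+0472 = 0x472 = 1138 decimal. In range U+0080–U+07FF → 2-byte form: 110xxxxx 10xxxxxx.
Binary (11 bits): 10001110010.
Split 5+6: 10001 | 110010.
Byte 1: 11010001 = 0xD1.
Byte 2: 10110010 = 0xB2.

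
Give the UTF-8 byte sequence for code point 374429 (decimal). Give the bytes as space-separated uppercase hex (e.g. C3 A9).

F1 9B 9A 9D

U+5B69D = 0x5B69D = 374429 decimal. In range U+10000–U+10FFFF → 4-byte form: 11110xxx 10xxxxxx 10xxxxxx 10xxxxxx.
Binary (21 bits): 001011011011010011101.
Split 3+6+6+6: 001 | 011011 | 011010 | 011101.
Byte 1: 11110001 = 0xF1.
Byte 2: 10011011 = 0x9B.
Byte 3: 10011010 = 0x9A.
Byte 4: 10011101 = 0x9D.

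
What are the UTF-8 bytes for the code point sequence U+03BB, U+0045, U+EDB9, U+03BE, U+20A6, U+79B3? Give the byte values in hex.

U+03BB: 2-byte form → CE BB.
U+0045: 1-byte form → 45.
U+EDB9: 3-byte form → EE B6 B9.
U+03BE: 2-byte form → CE BE.
U+20A6: 3-byte form → E2 82 A6.
U+79B3: 3-byte form → E7 A6 B3.
Concatenated (14 bytes): CE BB 45 EE B6 B9 CE BE E2 82 A6 E7 A6 B3.

CE BB 45 EE B6 B9 CE BE E2 82 A6 E7 A6 B3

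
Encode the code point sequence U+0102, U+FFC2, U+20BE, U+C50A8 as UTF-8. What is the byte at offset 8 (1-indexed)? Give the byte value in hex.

1-indexed offset 8 is 0-indexed offset 7.
U+0102 → 2-byte form C4 82 at offsets 0–1.
U+FFC2 → 3-byte form EF BF 82 at offsets 2–4.
U+20BE → 3-byte form E2 82 BE at offsets 5–7.
Offset 7 falls in char 3's range; it's byte 3 of E2 82 BE = 0xBE.

0xBE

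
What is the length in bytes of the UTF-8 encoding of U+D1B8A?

4

U+D1B8A = 0xD1B8A. UTF-8 uses 1 byte below 0x80, 2 below 0x800, 3 below 0x10000, 4 up to 0x10FFFF. 0xD1B8A is in U+10000–U+10FFFF → 4 bytes.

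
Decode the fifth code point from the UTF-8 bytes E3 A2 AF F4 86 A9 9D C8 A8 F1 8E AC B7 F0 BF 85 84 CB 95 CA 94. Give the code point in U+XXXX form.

Offset 0: leading byte 0xE3 = 11100011 → 3-byte char #1 = E3 A2 AF.
Offset 3: leading byte 0xF4 = 11110100 → 4-byte char #2 = F4 86 A9 9D.
Offset 7: leading byte 0xC8 = 11001000 → 2-byte char #3 = C8 A8.
Offset 9: leading byte 0xF1 = 11110001 → 4-byte char #4 = F1 8E AC B7.
Offset 13: leading byte 0xF0 = 11110000 → 4-byte char #5 = F0 BF 85 84.
Leading byte 0xF0 = 11110000 matches 11110xxx → 4-byte sequence.
Byte 1: 0xF0 = 11110000, payload 000 (3 bits).
Byte 2: 0xBF = 10111111 (10xxxxxx ✓), payload 111111.
Byte 3: 0x85 = 10000101 (10xxxxxx ✓), payload 000101.
Byte 4: 0x84 = 10000100 (10xxxxxx ✓), payload 000100.
Concatenate: 000111111000101000100 = 0x3F144 (21 bits → U+3F144).

U+3F144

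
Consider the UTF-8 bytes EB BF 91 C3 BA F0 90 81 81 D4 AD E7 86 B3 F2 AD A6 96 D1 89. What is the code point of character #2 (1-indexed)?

Offset 0: leading byte 0xEB = 11101011 → 3-byte char #1 = EB BF 91.
Offset 3: leading byte 0xC3 = 11000011 → 2-byte char #2 = C3 BA.
Leading byte 0xC3 = 11000011 matches 110xxxxx → 2-byte sequence.
Byte 1: 0xC3 = 11000011, payload 00011 (5 bits).
Byte 2: 0xBA = 10111010 (10xxxxxx ✓), payload 111010.
Concatenate: 00011111010 = 0xFA (11 bits → U+00FA).

U+00FA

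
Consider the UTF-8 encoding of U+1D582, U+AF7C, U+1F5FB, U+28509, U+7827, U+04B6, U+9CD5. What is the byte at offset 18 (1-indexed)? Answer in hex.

0xA7

1-indexed offset 18 is 0-indexed offset 17.
U+1D582 → 4-byte form F0 9D 96 82 at offsets 0–3.
U+AF7C → 3-byte form EA BD BC at offsets 4–6.
U+1F5FB → 4-byte form F0 9F 97 BB at offsets 7–10.
U+28509 → 4-byte form F0 A8 94 89 at offsets 11–14.
U+7827 → 3-byte form E7 A0 A7 at offsets 15–17.
Offset 17 falls in char 5's range; it's byte 3 of E7 A0 A7 = 0xA7.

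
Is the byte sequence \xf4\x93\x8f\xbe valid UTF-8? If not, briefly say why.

invalid (encodes a value above U+10FFFF)

Leading byte 0xF4 = 11110100 → 4-byte form.
Payload = 0x1133FE, which exceeds U+10FFFF, the maximum Unicode code point. (Leading bytes F5–FF, or F4 followed by ≥ 0x90, are invalid.)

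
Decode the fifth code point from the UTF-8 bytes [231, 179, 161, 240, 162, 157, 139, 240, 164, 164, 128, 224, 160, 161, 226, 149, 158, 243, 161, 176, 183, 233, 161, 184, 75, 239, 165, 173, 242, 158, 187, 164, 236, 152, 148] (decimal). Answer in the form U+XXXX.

U+255E

Offset 0: leading byte 0xE7 = 11100111 → 3-byte char #1 = E7 B3 A1.
Offset 3: leading byte 0xF0 = 11110000 → 4-byte char #2 = F0 A2 9D 8B.
Offset 7: leading byte 0xF0 = 11110000 → 4-byte char #3 = F0 A4 A4 80.
Offset 11: leading byte 0xE0 = 11100000 → 3-byte char #4 = E0 A0 A1.
Offset 14: leading byte 0xE2 = 11100010 → 3-byte char #5 = E2 95 9E.
Leading byte 0xE2 = 11100010 matches 1110xxxx → 3-byte sequence.
Byte 1: 0xE2 = 11100010, payload 0010 (4 bits).
Byte 2: 0x95 = 10010101 (10xxxxxx ✓), payload 010101.
Byte 3: 0x9E = 10011110 (10xxxxxx ✓), payload 011110.
Concatenate: 0010010101011110 = 0x255E (16 bits → U+255E).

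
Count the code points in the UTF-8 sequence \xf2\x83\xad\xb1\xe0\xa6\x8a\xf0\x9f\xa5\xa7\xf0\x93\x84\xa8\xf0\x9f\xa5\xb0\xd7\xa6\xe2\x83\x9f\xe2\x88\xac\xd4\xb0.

Byte at offset 0: 0xF2 = 11110010 → 4-byte char (#1). Advance 4.
Byte at offset 4: 0xE0 = 11100000 → 3-byte char (#2). Advance 3.
Byte at offset 7: 0xF0 = 11110000 → 4-byte char (#3). Advance 4.
Byte at offset 11: 0xF0 = 11110000 → 4-byte char (#4). Advance 4.
Byte at offset 15: 0xF0 = 11110000 → 4-byte char (#5). Advance 4.
Byte at offset 19: 0xD7 = 11010111 → 2-byte char (#6). Advance 2.
Byte at offset 21: 0xE2 = 11100010 → 3-byte char (#7). Advance 3.
Byte at offset 24: 0xE2 = 11100010 → 3-byte char (#8). Advance 3.
Byte at offset 27: 0xD4 = 11010100 → 2-byte char (#9). Advance 2.
Reached end at offset 29 after 9 code points.

9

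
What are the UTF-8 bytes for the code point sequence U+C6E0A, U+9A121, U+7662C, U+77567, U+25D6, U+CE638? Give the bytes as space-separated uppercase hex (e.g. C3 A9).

U+C6E0A: 4-byte form → F3 86 B8 8A.
U+9A121: 4-byte form → F2 9A 84 A1.
U+7662C: 4-byte form → F1 B6 98 AC.
U+77567: 4-byte form → F1 B7 95 A7.
U+25D6: 3-byte form → E2 97 96.
U+CE638: 4-byte form → F3 8E 98 B8.
Concatenated (23 bytes): F3 86 B8 8A F2 9A 84 A1 F1 B6 98 AC F1 B7 95 A7 E2 97 96 F3 8E 98 B8.

F3 86 B8 8A F2 9A 84 A1 F1 B6 98 AC F1 B7 95 A7 E2 97 96 F3 8E 98 B8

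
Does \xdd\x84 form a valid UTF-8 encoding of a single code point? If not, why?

Leading byte 0xDD = 11011101 → 2-byte form.
Continuation bytes 0x84=10000100 all match 10xxxxxx.
Decoded value 0x744 is ≥ 0x80 (shortest form) and not a surrogate.

valid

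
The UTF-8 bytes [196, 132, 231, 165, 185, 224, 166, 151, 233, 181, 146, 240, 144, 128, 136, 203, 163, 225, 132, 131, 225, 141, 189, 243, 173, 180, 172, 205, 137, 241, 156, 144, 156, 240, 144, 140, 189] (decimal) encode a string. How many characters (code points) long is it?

12

Byte at offset 0: 0xC4 = 11000100 → 2-byte char (#1). Advance 2.
Byte at offset 2: 0xE7 = 11100111 → 3-byte char (#2). Advance 3.
Byte at offset 5: 0xE0 = 11100000 → 3-byte char (#3). Advance 3.
Byte at offset 8: 0xE9 = 11101001 → 3-byte char (#4). Advance 3.
Byte at offset 11: 0xF0 = 11110000 → 4-byte char (#5). Advance 4.
Byte at offset 15: 0xCB = 11001011 → 2-byte char (#6). Advance 2.
Byte at offset 17: 0xE1 = 11100001 → 3-byte char (#7). Advance 3.
Byte at offset 20: 0xE1 = 11100001 → 3-byte char (#8). Advance 3.
Byte at offset 23: 0xF3 = 11110011 → 4-byte char (#9). Advance 4.
Byte at offset 27: 0xCD = 11001101 → 2-byte char (#10). Advance 2.
Byte at offset 29: 0xF1 = 11110001 → 4-byte char (#11). Advance 4.
Byte at offset 33: 0xF0 = 11110000 → 4-byte char (#12). Advance 4.
Reached end at offset 37 after 12 code points.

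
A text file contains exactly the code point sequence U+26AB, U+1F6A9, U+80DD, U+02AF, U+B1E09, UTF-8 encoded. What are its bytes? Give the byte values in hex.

U+26AB: 3-byte form → E2 9A AB.
U+1F6A9: 4-byte form → F0 9F 9A A9.
U+80DD: 3-byte form → E8 83 9D.
U+02AF: 2-byte form → CA AF.
U+B1E09: 4-byte form → F2 B1 B8 89.
Concatenated (16 bytes): E2 9A AB F0 9F 9A A9 E8 83 9D CA AF F2 B1 B8 89.

E2 9A AB F0 9F 9A A9 E8 83 9D CA AF F2 B1 B8 89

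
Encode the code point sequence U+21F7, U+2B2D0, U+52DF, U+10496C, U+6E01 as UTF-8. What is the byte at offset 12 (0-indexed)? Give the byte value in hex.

U+21F7 → 3-byte form E2 87 B7 at offsets 0–2.
U+2B2D0 → 4-byte form F0 AB 8B 90 at offsets 3–6.
U+52DF → 3-byte form E5 8B 9F at offsets 7–9.
U+10496C → 4-byte form F4 84 A5 AC at offsets 10–13.
Offset 12 falls in char 4's range; it's byte 3 of F4 84 A5 AC = 0xA5.

0xA5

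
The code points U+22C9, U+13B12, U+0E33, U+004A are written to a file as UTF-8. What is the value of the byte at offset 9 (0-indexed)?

0xB3

U+22C9 → 3-byte form E2 8B 89 at offsets 0–2.
U+13B12 → 4-byte form F0 93 AC 92 at offsets 3–6.
U+0E33 → 3-byte form E0 B8 B3 at offsets 7–9.
Offset 9 falls in char 3's range; it's byte 3 of E0 B8 B3 = 0xB3.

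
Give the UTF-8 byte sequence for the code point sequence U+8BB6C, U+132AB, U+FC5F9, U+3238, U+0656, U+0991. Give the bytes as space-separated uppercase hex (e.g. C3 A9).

U+8BB6C: 4-byte form → F2 8B AD AC.
U+132AB: 4-byte form → F0 93 8A AB.
U+FC5F9: 4-byte form → F3 BC 97 B9.
U+3238: 3-byte form → E3 88 B8.
U+0656: 2-byte form → D9 96.
U+0991: 3-byte form → E0 A6 91.
Concatenated (20 bytes): F2 8B AD AC F0 93 8A AB F3 BC 97 B9 E3 88 B8 D9 96 E0 A6 91.

F2 8B AD AC F0 93 8A AB F3 BC 97 B9 E3 88 B8 D9 96 E0 A6 91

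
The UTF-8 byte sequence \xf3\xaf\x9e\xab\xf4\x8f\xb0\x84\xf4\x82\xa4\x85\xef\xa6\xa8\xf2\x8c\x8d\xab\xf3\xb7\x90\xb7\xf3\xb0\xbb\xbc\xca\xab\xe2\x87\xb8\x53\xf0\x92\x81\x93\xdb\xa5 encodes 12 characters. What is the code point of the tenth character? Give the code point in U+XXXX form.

Offset 0: leading byte 0xF3 = 11110011 → 4-byte char #1 = F3 AF 9E AB.
Offset 4: leading byte 0xF4 = 11110100 → 4-byte char #2 = F4 8F B0 84.
Offset 8: leading byte 0xF4 = 11110100 → 4-byte char #3 = F4 82 A4 85.
Offset 12: leading byte 0xEF = 11101111 → 3-byte char #4 = EF A6 A8.
Offset 15: leading byte 0xF2 = 11110010 → 4-byte char #5 = F2 8C 8D AB.
Offset 19: leading byte 0xF3 = 11110011 → 4-byte char #6 = F3 B7 90 B7.
Offset 23: leading byte 0xF3 = 11110011 → 4-byte char #7 = F3 B0 BB BC.
Offset 27: leading byte 0xCA = 11001010 → 2-byte char #8 = CA AB.
Offset 29: leading byte 0xE2 = 11100010 → 3-byte char #9 = E2 87 B8.
Offset 32: leading byte 0x53 = 01010011 → 1-byte char #10 = 53.
Leading byte 0x53 = 01010011 matches 0xxxxxxx → 1-byte sequence.
Byte 1: 0x53 = 01010011, payload 1010011 (7 bits).
Concatenate: 1010011 = 0x53 (7 bits → U+0053).

U+0053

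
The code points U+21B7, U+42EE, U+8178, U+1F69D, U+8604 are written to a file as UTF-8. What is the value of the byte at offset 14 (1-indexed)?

0xE8

1-indexed offset 14 is 0-indexed offset 13.
U+21B7 → 3-byte form E2 86 B7 at offsets 0–2.
U+42EE → 3-byte form E4 8B AE at offsets 3–5.
U+8178 → 3-byte form E8 85 B8 at offsets 6–8.
U+1F69D → 4-byte form F0 9F 9A 9D at offsets 9–12.
U+8604 → 3-byte form E8 98 84 at offsets 13–15.
Offset 13 falls in char 5's range; it's byte 1 of E8 98 84 = 0xE8.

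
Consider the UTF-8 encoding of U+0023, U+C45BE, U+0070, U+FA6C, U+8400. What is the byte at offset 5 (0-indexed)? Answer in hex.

0x70

U+0023 → 1-byte form 23 at offsets 0–0.
U+C45BE → 4-byte form F3 84 96 BE at offsets 1–4.
U+0070 → 1-byte form 70 at offsets 5–5.
Offset 5 falls in char 3's range; it's byte 1 of 70 = 0x70.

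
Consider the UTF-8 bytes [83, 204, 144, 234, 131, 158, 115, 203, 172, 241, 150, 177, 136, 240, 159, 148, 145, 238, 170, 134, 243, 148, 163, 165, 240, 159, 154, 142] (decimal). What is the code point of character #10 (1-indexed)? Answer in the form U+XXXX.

Offset 0: leading byte 0x53 = 01010011 → 1-byte char #1 = 53.
Offset 1: leading byte 0xCC = 11001100 → 2-byte char #2 = CC 90.
Offset 3: leading byte 0xEA = 11101010 → 3-byte char #3 = EA 83 9E.
Offset 6: leading byte 0x73 = 01110011 → 1-byte char #4 = 73.
Offset 7: leading byte 0xCB = 11001011 → 2-byte char #5 = CB AC.
Offset 9: leading byte 0xF1 = 11110001 → 4-byte char #6 = F1 96 B1 88.
Offset 13: leading byte 0xF0 = 11110000 → 4-byte char #7 = F0 9F 94 91.
Offset 17: leading byte 0xEE = 11101110 → 3-byte char #8 = EE AA 86.
Offset 20: leading byte 0xF3 = 11110011 → 4-byte char #9 = F3 94 A3 A5.
Offset 24: leading byte 0xF0 = 11110000 → 4-byte char #10 = F0 9F 9A 8E.
Leading byte 0xF0 = 11110000 matches 11110xxx → 4-byte sequence.
Byte 1: 0xF0 = 11110000, payload 000 (3 bits).
Byte 2: 0x9F = 10011111 (10xxxxxx ✓), payload 011111.
Byte 3: 0x9A = 10011010 (10xxxxxx ✓), payload 011010.
Byte 4: 0x8E = 10001110 (10xxxxxx ✓), payload 001110.
Concatenate: 000011111011010001110 = 0x1F68E (21 bits → U+1F68E).

U+1F68E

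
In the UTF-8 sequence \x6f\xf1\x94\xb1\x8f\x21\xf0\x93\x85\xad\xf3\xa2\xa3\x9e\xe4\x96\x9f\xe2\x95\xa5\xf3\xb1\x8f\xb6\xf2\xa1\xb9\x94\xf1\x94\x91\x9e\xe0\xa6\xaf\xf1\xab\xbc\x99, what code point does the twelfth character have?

Offset 0: leading byte 0x6F = 01101111 → 1-byte char #1 = 6F.
Offset 1: leading byte 0xF1 = 11110001 → 4-byte char #2 = F1 94 B1 8F.
Offset 5: leading byte 0x21 = 00100001 → 1-byte char #3 = 21.
Offset 6: leading byte 0xF0 = 11110000 → 4-byte char #4 = F0 93 85 AD.
Offset 10: leading byte 0xF3 = 11110011 → 4-byte char #5 = F3 A2 A3 9E.
Offset 14: leading byte 0xE4 = 11100100 → 3-byte char #6 = E4 96 9F.
Offset 17: leading byte 0xE2 = 11100010 → 3-byte char #7 = E2 95 A5.
Offset 20: leading byte 0xF3 = 11110011 → 4-byte char #8 = F3 B1 8F B6.
Offset 24: leading byte 0xF2 = 11110010 → 4-byte char #9 = F2 A1 B9 94.
Offset 28: leading byte 0xF1 = 11110001 → 4-byte char #10 = F1 94 91 9E.
Offset 32: leading byte 0xE0 = 11100000 → 3-byte char #11 = E0 A6 AF.
Offset 35: leading byte 0xF1 = 11110001 → 4-byte char #12 = F1 AB BC 99.
Leading byte 0xF1 = 11110001 matches 11110xxx → 4-byte sequence.
Byte 1: 0xF1 = 11110001, payload 001 (3 bits).
Byte 2: 0xAB = 10101011 (10xxxxxx ✓), payload 101011.
Byte 3: 0xBC = 10111100 (10xxxxxx ✓), payload 111100.
Byte 4: 0x99 = 10011001 (10xxxxxx ✓), payload 011001.
Concatenate: 001101011111100011001 = 0x6BF19 (21 bits → U+6BF19).

U+6BF19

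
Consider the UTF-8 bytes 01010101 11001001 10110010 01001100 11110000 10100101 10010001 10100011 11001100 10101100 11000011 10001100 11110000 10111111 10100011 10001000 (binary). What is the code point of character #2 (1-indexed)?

Offset 0: leading byte 0x55 = 01010101 → 1-byte char #1 = 55.
Offset 1: leading byte 0xC9 = 11001001 → 2-byte char #2 = C9 B2.
Leading byte 0xC9 = 11001001 matches 110xxxxx → 2-byte sequence.
Byte 1: 0xC9 = 11001001, payload 01001 (5 bits).
Byte 2: 0xB2 = 10110010 (10xxxxxx ✓), payload 110010.
Concatenate: 01001110010 = 0x272 (11 bits → U+0272).

U+0272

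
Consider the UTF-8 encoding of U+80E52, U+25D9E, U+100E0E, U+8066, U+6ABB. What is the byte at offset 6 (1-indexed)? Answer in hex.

1-indexed offset 6 is 0-indexed offset 5.
U+80E52 → 4-byte form F2 80 B9 92 at offsets 0–3.
U+25D9E → 4-byte form F0 A5 B6 9E at offsets 4–7.
Offset 5 falls in char 2's range; it's byte 2 of F0 A5 B6 9E = 0xA5.

0xA5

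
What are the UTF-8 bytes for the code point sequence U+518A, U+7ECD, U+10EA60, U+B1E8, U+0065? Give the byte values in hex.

U+518A: 3-byte form → E5 86 8A.
U+7ECD: 3-byte form → E7 BB 8D.
U+10EA60: 4-byte form → F4 8E A9 A0.
U+B1E8: 3-byte form → EB 87 A8.
U+0065: 1-byte form → 65.
Concatenated (14 bytes): E5 86 8A E7 BB 8D F4 8E A9 A0 EB 87 A8 65.

E5 86 8A E7 BB 8D F4 8E A9 A0 EB 87 A8 65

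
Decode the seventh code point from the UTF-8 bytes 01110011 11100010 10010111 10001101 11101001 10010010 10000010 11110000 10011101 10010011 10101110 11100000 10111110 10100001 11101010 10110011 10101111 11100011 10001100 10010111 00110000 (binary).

U+3317

Offset 0: leading byte 0x73 = 01110011 → 1-byte char #1 = 73.
Offset 1: leading byte 0xE2 = 11100010 → 3-byte char #2 = E2 97 8D.
Offset 4: leading byte 0xE9 = 11101001 → 3-byte char #3 = E9 92 82.
Offset 7: leading byte 0xF0 = 11110000 → 4-byte char #4 = F0 9D 93 AE.
Offset 11: leading byte 0xE0 = 11100000 → 3-byte char #5 = E0 BE A1.
Offset 14: leading byte 0xEA = 11101010 → 3-byte char #6 = EA B3 AF.
Offset 17: leading byte 0xE3 = 11100011 → 3-byte char #7 = E3 8C 97.
Leading byte 0xE3 = 11100011 matches 1110xxxx → 3-byte sequence.
Byte 1: 0xE3 = 11100011, payload 0011 (4 bits).
Byte 2: 0x8C = 10001100 (10xxxxxx ✓), payload 001100.
Byte 3: 0x97 = 10010111 (10xxxxxx ✓), payload 010111.
Concatenate: 0011001100010111 = 0x3317 (16 bits → U+3317).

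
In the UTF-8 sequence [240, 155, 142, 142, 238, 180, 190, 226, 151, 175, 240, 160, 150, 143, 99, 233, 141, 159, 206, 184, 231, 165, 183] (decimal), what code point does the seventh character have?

U+03B8

Offset 0: leading byte 0xF0 = 11110000 → 4-byte char #1 = F0 9B 8E 8E.
Offset 4: leading byte 0xEE = 11101110 → 3-byte char #2 = EE B4 BE.
Offset 7: leading byte 0xE2 = 11100010 → 3-byte char #3 = E2 97 AF.
Offset 10: leading byte 0xF0 = 11110000 → 4-byte char #4 = F0 A0 96 8F.
Offset 14: leading byte 0x63 = 01100011 → 1-byte char #5 = 63.
Offset 15: leading byte 0xE9 = 11101001 → 3-byte char #6 = E9 8D 9F.
Offset 18: leading byte 0xCE = 11001110 → 2-byte char #7 = CE B8.
Leading byte 0xCE = 11001110 matches 110xxxxx → 2-byte sequence.
Byte 1: 0xCE = 11001110, payload 01110 (5 bits).
Byte 2: 0xB8 = 10111000 (10xxxxxx ✓), payload 111000.
Concatenate: 01110111000 = 0x3B8 (11 bits → U+03B8).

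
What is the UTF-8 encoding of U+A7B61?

F2 A7 AD A1

U+A7B61 = 0xA7B61 = 686945 decimal. In range U+10000–U+10FFFF → 4-byte form: 11110xxx 10xxxxxx 10xxxxxx 10xxxxxx.
Binary (21 bits): 010100111101101100001.
Split 3+6+6+6: 010 | 100111 | 101101 | 100001.
Byte 1: 11110010 = 0xF2.
Byte 2: 10100111 = 0xA7.
Byte 3: 10101101 = 0xAD.
Byte 4: 10100001 = 0xA1.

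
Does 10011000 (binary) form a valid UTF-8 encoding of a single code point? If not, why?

Byte 0x98 = 10011000 has the form 10xxxxxx — a continuation byte — but there is no preceding leading byte.

invalid (continuation byte with no leading byte)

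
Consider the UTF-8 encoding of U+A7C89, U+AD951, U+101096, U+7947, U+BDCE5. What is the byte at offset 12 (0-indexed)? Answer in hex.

U+A7C89 → 4-byte form F2 A7 B2 89 at offsets 0–3.
U+AD951 → 4-byte form F2 AD A5 91 at offsets 4–7.
U+101096 → 4-byte form F4 81 82 96 at offsets 8–11.
U+7947 → 3-byte form E7 A5 87 at offsets 12–14.
Offset 12 falls in char 4's range; it's byte 1 of E7 A5 87 = 0xE7.

0xE7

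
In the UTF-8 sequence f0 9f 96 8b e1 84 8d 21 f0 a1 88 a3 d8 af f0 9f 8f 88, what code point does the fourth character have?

U+21223

Offset 0: leading byte 0xF0 = 11110000 → 4-byte char #1 = F0 9F 96 8B.
Offset 4: leading byte 0xE1 = 11100001 → 3-byte char #2 = E1 84 8D.
Offset 7: leading byte 0x21 = 00100001 → 1-byte char #3 = 21.
Offset 8: leading byte 0xF0 = 11110000 → 4-byte char #4 = F0 A1 88 A3.
Leading byte 0xF0 = 11110000 matches 11110xxx → 4-byte sequence.
Byte 1: 0xF0 = 11110000, payload 000 (3 bits).
Byte 2: 0xA1 = 10100001 (10xxxxxx ✓), payload 100001.
Byte 3: 0x88 = 10001000 (10xxxxxx ✓), payload 001000.
Byte 4: 0xA3 = 10100011 (10xxxxxx ✓), payload 100011.
Concatenate: 000100001001000100011 = 0x21223 (21 bits → U+21223).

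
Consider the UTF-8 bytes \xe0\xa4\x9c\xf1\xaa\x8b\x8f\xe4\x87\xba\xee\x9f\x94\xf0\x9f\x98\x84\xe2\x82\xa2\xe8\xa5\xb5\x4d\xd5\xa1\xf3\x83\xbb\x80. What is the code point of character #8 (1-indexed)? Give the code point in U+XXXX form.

U+004D

Offset 0: leading byte 0xE0 = 11100000 → 3-byte char #1 = E0 A4 9C.
Offset 3: leading byte 0xF1 = 11110001 → 4-byte char #2 = F1 AA 8B 8F.
Offset 7: leading byte 0xE4 = 11100100 → 3-byte char #3 = E4 87 BA.
Offset 10: leading byte 0xEE = 11101110 → 3-byte char #4 = EE 9F 94.
Offset 13: leading byte 0xF0 = 11110000 → 4-byte char #5 = F0 9F 98 84.
Offset 17: leading byte 0xE2 = 11100010 → 3-byte char #6 = E2 82 A2.
Offset 20: leading byte 0xE8 = 11101000 → 3-byte char #7 = E8 A5 B5.
Offset 23: leading byte 0x4D = 01001101 → 1-byte char #8 = 4D.
Leading byte 0x4D = 01001101 matches 0xxxxxxx → 1-byte sequence.
Byte 1: 0x4D = 01001101, payload 1001101 (7 bits).
Concatenate: 1001101 = 0x4D (7 bits → U+004D).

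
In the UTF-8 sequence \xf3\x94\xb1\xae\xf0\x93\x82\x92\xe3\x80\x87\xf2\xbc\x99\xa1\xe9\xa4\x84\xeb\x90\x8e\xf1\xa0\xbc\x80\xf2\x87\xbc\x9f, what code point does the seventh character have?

U+60F00

Offset 0: leading byte 0xF3 = 11110011 → 4-byte char #1 = F3 94 B1 AE.
Offset 4: leading byte 0xF0 = 11110000 → 4-byte char #2 = F0 93 82 92.
Offset 8: leading byte 0xE3 = 11100011 → 3-byte char #3 = E3 80 87.
Offset 11: leading byte 0xF2 = 11110010 → 4-byte char #4 = F2 BC 99 A1.
Offset 15: leading byte 0xE9 = 11101001 → 3-byte char #5 = E9 A4 84.
Offset 18: leading byte 0xEB = 11101011 → 3-byte char #6 = EB 90 8E.
Offset 21: leading byte 0xF1 = 11110001 → 4-byte char #7 = F1 A0 BC 80.
Leading byte 0xF1 = 11110001 matches 11110xxx → 4-byte sequence.
Byte 1: 0xF1 = 11110001, payload 001 (3 bits).
Byte 2: 0xA0 = 10100000 (10xxxxxx ✓), payload 100000.
Byte 3: 0xBC = 10111100 (10xxxxxx ✓), payload 111100.
Byte 4: 0x80 = 10000000 (10xxxxxx ✓), payload 000000.
Concatenate: 001100000111100000000 = 0x60F00 (21 bits → U+60F00).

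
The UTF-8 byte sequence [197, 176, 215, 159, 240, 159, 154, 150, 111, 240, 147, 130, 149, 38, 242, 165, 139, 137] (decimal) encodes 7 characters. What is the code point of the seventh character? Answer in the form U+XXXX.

U+A52C9

Offset 0: leading byte 0xC5 = 11000101 → 2-byte char #1 = C5 B0.
Offset 2: leading byte 0xD7 = 11010111 → 2-byte char #2 = D7 9F.
Offset 4: leading byte 0xF0 = 11110000 → 4-byte char #3 = F0 9F 9A 96.
Offset 8: leading byte 0x6F = 01101111 → 1-byte char #4 = 6F.
Offset 9: leading byte 0xF0 = 11110000 → 4-byte char #5 = F0 93 82 95.
Offset 13: leading byte 0x26 = 00100110 → 1-byte char #6 = 26.
Offset 14: leading byte 0xF2 = 11110010 → 4-byte char #7 = F2 A5 8B 89.
Leading byte 0xF2 = 11110010 matches 11110xxx → 4-byte sequence.
Byte 1: 0xF2 = 11110010, payload 010 (3 bits).
Byte 2: 0xA5 = 10100101 (10xxxxxx ✓), payload 100101.
Byte 3: 0x8B = 10001011 (10xxxxxx ✓), payload 001011.
Byte 4: 0x89 = 10001001 (10xxxxxx ✓), payload 001001.
Concatenate: 010100101001011001001 = 0xA52C9 (21 bits → U+A52C9).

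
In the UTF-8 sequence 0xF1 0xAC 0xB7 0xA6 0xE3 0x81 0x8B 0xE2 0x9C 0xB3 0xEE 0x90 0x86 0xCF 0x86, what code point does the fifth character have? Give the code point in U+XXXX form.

U+03C6

Offset 0: leading byte 0xF1 = 11110001 → 4-byte char #1 = F1 AC B7 A6.
Offset 4: leading byte 0xE3 = 11100011 → 3-byte char #2 = E3 81 8B.
Offset 7: leading byte 0xE2 = 11100010 → 3-byte char #3 = E2 9C B3.
Offset 10: leading byte 0xEE = 11101110 → 3-byte char #4 = EE 90 86.
Offset 13: leading byte 0xCF = 11001111 → 2-byte char #5 = CF 86.
Leading byte 0xCF = 11001111 matches 110xxxxx → 2-byte sequence.
Byte 1: 0xCF = 11001111, payload 01111 (5 bits).
Byte 2: 0x86 = 10000110 (10xxxxxx ✓), payload 000110.
Concatenate: 01111000110 = 0x3C6 (11 bits → U+03C6).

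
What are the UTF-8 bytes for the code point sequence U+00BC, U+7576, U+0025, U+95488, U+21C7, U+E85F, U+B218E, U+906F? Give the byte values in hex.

U+00BC: 2-byte form → C2 BC.
U+7576: 3-byte form → E7 95 B6.
U+0025: 1-byte form → 25.
U+95488: 4-byte form → F2 95 92 88.
U+21C7: 3-byte form → E2 87 87.
U+E85F: 3-byte form → EE A1 9F.
U+B218E: 4-byte form → F2 B2 86 8E.
U+906F: 3-byte form → E9 81 AF.
Concatenated (23 bytes): C2 BC E7 95 B6 25 F2 95 92 88 E2 87 87 EE A1 9F F2 B2 86 8E E9 81 AF.

C2 BC E7 95 B6 25 F2 95 92 88 E2 87 87 EE A1 9F F2 B2 86 8E E9 81 AF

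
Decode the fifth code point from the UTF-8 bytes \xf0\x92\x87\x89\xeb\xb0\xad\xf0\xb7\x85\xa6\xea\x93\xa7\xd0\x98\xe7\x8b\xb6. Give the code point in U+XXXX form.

U+0418

Offset 0: leading byte 0xF0 = 11110000 → 4-byte char #1 = F0 92 87 89.
Offset 4: leading byte 0xEB = 11101011 → 3-byte char #2 = EB B0 AD.
Offset 7: leading byte 0xF0 = 11110000 → 4-byte char #3 = F0 B7 85 A6.
Offset 11: leading byte 0xEA = 11101010 → 3-byte char #4 = EA 93 A7.
Offset 14: leading byte 0xD0 = 11010000 → 2-byte char #5 = D0 98.
Leading byte 0xD0 = 11010000 matches 110xxxxx → 2-byte sequence.
Byte 1: 0xD0 = 11010000, payload 10000 (5 bits).
Byte 2: 0x98 = 10011000 (10xxxxxx ✓), payload 011000.
Concatenate: 10000011000 = 0x418 (11 bits → U+0418).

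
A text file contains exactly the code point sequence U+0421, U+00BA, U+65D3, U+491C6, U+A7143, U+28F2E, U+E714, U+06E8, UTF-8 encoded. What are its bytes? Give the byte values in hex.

D0 A1 C2 BA E6 97 93 F1 89 87 86 F2 A7 85 83 F0 A8 BC AE EE 9C 94 DB A8

U+0421: 2-byte form → D0 A1.
U+00BA: 2-byte form → C2 BA.
U+65D3: 3-byte form → E6 97 93.
U+491C6: 4-byte form → F1 89 87 86.
U+A7143: 4-byte form → F2 A7 85 83.
U+28F2E: 4-byte form → F0 A8 BC AE.
U+E714: 3-byte form → EE 9C 94.
U+06E8: 2-byte form → DB A8.
Concatenated (24 bytes): D0 A1 C2 BA E6 97 93 F1 89 87 86 F2 A7 85 83 F0 A8 BC AE EE 9C 94 DB A8.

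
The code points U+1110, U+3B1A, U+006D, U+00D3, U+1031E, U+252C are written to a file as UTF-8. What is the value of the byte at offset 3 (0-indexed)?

0xE3

U+1110 → 3-byte form E1 84 90 at offsets 0–2.
U+3B1A → 3-byte form E3 AC 9A at offsets 3–5.
Offset 3 falls in char 2's range; it's byte 1 of E3 AC 9A = 0xE3.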